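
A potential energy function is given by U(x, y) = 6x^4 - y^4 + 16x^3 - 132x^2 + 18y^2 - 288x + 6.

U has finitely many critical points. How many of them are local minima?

2

U separates as a function of x plus a function of y, so ∇U=0 decouples.
∂U/∂x = 24(x - 3)(x + 1)(x + 4) = 0 at x ∈ {-4, -1, 3}; ∂U/∂y = -4y(y - 3)(y + 3) = 0 at y ∈ {-3, 0, 3}.
The Hessian is diagonal: diag(U_xx, U_yy). Second derivatives: U_xx(-4)=504, U_xx(-1)=-288, U_xx(3)=672; U_yy(-3)=-72, U_yy(0)=36, U_yy(3)=-72.
Local minima occur where both diagonal entries positive: (-4, 0), (3, 0). Count: 2.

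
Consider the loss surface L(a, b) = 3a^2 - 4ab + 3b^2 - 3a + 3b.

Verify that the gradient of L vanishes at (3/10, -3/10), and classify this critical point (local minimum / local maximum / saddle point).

∇L = (6a - 4b - 3, -4a + 6b + 3); substituting (3/10, -3/10) gives ∇L = (0, 0), so (3/10, -3/10) is indeed a critical point.
The Hessian of L is constant: H = [[6, -4], [-4, 6]].
det(H) = 6·6 − (-4)² = 20.
det(H) > 0 and tr(H) = 12 > 0, so H is positive definite and the point is a local minimum.

local minimum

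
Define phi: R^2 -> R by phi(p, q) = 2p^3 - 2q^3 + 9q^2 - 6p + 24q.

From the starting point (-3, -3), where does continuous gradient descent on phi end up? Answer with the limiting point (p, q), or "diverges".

phi is separable, so gradient descent decouples: p follows -∂phi/∂p, q follows -∂phi/∂q.
∂phi/∂p = 6(p - 1)(p + 1); at p=-3 this is 48, so p decreases.
∂phi/∂q = -6(q - 4)(q + 1); at q=-3 this is -84, so q increases.
The p-coordinate has no critical point in that direction and runs off to infinity.

diverges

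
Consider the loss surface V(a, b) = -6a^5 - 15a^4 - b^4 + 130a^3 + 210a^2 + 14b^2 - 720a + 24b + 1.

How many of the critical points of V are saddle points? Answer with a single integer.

V separates as a function of a plus a function of b, so ∇V=0 decouples.
∂V/∂a = -30(a - 3)(a - 1)(a + 2)(a + 4) = 0 at a ∈ {-4, -2, 1, 3}; ∂V/∂b = -4(b - 3)(b + 1)(b + 2) = 0 at b ∈ {-2, -1, 3}.
The Hessian is diagonal: diag(V_aa, V_bb). Second derivatives: V_aa(-4)=2100, V_aa(-2)=-900, V_aa(1)=900, V_aa(3)=-2100; V_bb(-2)=-20, V_bb(-1)=16, V_bb(3)=-80.
Saddle points occur where the two diagonal entries have opposite signs: (-4, -2), (-4, 3), (-2, -1), (1, -2), (1, 3), (3, -1). Count: 6.

6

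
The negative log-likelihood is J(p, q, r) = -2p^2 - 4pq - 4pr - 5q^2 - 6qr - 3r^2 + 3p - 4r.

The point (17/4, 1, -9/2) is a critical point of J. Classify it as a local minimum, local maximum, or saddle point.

The Hessian is constant: H = [[-4, -4, -4], [-4, -10, -6], [-4, -6, -6]].
Leading principal minors: Δ₁ = -4, Δ₂ = 24, Δ₃ = -32.
The minors alternate sign starting negative (−, +, −), so H is negative definite: a local maximum.

local maximum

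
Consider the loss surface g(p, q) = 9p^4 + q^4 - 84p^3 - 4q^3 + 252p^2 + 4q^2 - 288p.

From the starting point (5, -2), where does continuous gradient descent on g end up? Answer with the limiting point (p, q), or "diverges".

g is separable, so gradient descent decouples: p follows -∂g/∂p, q follows -∂g/∂q.
∂g/∂p = 36(p - 4)(p - 2)(p - 1); at p=5 this is 432, so p decreases.
∂g/∂q = 4q(q - 2)(q - 1); at q=-2 this is -96, so q increases.
p converges to its nearest critical value 4 (a local min of the p-part); q converges to 0. The iterate converges to (4, 0).

(4, 0)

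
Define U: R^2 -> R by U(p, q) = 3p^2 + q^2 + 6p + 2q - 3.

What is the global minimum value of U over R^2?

U(p,q) separates as A(p) + B(q) − 3, so its minimum is min A + min B − 3.
A'(p) = 6p + 6 vanishes at p ∈ {-1}; B'(q) = 2q + 2 vanishes at q ∈ {-1}.
Local minima of A (where A''>0): A(-1)=-3. Local minima of B: B(-1)=-1.
So the global minimum of U is A(-1) + B(-1) − 3 = -3 − 1 − 3 = -7, attained at (-1, -1).

-7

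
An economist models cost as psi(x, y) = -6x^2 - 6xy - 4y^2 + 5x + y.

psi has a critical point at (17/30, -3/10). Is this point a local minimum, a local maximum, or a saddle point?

local maximum

The Hessian of psi is constant: H = [[-12, -6], [-6, -8]].
det(H) = (-12)·(-8) − (-6)² = 60.
det(H) > 0 and tr(H) = -20 < 0, so H is negative definite and the point is a local maximum.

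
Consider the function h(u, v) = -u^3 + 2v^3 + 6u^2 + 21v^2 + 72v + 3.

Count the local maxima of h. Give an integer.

1

h separates as a function of u plus a function of v, so ∇h=0 decouples.
∂h/∂u = -3u(u - 4) = 0 at u ∈ {0, 4}; ∂h/∂v = 6(v + 3)(v + 4) = 0 at v ∈ {-4, -3}.
The Hessian is diagonal: diag(h_uu, h_vv). Second derivatives: h_uu(0)=12, h_uu(4)=-12; h_vv(-4)=-6, h_vv(-3)=6.
Local maxima occur where both diagonal entries negative: (4, -4). Count: 1.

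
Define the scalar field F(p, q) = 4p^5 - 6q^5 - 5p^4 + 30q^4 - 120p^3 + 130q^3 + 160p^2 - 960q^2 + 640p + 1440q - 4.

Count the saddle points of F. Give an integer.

8

F separates as a function of p plus a function of q, so ∇F=0 decouples.
∂F/∂p = 20(p - 4)(p - 2)(p + 1)(p + 4) = 0 at p ∈ {-4, -1, 2, 4}; ∂F/∂q = -30(q - 4)(q - 3)(q - 1)(q + 4) = 0 at q ∈ {-4, 1, 3, 4}.
The Hessian is diagonal: diag(F_pp, F_qq). Second derivatives: F_pp(-4)=-2880, F_pp(-1)=900, F_pp(2)=-720, F_pp(4)=1600; F_qq(-4)=8400, F_qq(1)=-900, F_qq(3)=420, F_qq(4)=-720.
Saddle points occur where the two diagonal entries have opposite signs: (-4, -4), (-4, 3), (-1, 1), (-1, 4), (2, -4), (2, 3), (4, 1), (4, 4). Count: 8.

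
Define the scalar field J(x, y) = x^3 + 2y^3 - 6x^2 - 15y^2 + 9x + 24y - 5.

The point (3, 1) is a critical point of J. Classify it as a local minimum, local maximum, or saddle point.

saddle point

The mixed partial ∂²J/∂x∂y is 0, so the Hessian at any point is diag(J_xx, J_yy) = diag(6(x - 2), 6(2y - 5)).
At (3, 1): H = diag(6, -18).
The eigenvalues have opposite signs, so H is indefinite: a saddle point.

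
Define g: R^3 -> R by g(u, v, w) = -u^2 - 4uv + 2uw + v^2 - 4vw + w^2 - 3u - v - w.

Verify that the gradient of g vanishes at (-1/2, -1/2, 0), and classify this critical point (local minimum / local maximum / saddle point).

∇g = (-2u - 4v + 2w - 3, -4u + 2v - 4w - 1, 2u - 4v + 2w - 1); substituting (-1/2, -1/2, 0) gives ∇g = (0, 0, 0), so (-1/2, -1/2, 0) is indeed a critical point.
The Hessian is constant: H = [[-2, -4, 2], [-4, 2, -4], [2, -4, 2]].
Leading principal minors: Δ₁ = -2, Δ₂ = -20, Δ₃ = 48.
The minors fit neither the all-positive nor the alternating-sign pattern, so H is indefinite: a saddle point.

saddle point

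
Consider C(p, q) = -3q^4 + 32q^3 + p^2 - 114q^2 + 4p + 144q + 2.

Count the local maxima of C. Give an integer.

0

C separates as a function of p plus a function of q, so ∇C=0 decouples.
∂C/∂p = 2(p + 2) = 0 at p ∈ {-2}; ∂C/∂q = -12(q - 4)(q - 3)(q - 1) = 0 at q ∈ {1, 3, 4}.
The Hessian is diagonal: diag(C_pp, C_qq). Second derivatives: C_pp(-2)=2; C_qq(1)=-72, C_qq(3)=24, C_qq(4)=-36.
Local maxima occur where both diagonal entries negative: none. Count: 0.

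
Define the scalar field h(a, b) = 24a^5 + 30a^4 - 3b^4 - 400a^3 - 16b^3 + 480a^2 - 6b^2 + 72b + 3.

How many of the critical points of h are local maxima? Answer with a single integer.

h separates as a function of a plus a function of b, so ∇h=0 decouples.
∂h/∂a = 120a(a - 2)(a - 1)(a + 4) = 0 at a ∈ {-4, 0, 1, 2}; ∂h/∂b = -12(b - 1)(b + 2)(b + 3) = 0 at b ∈ {-3, -2, 1}.
The Hessian is diagonal: diag(h_aa, h_bb). Second derivatives: h_aa(-4)=-14400, h_aa(0)=960, h_aa(1)=-600, h_aa(2)=1440; h_bb(-3)=-48, h_bb(-2)=36, h_bb(1)=-144.
Local maxima occur where both diagonal entries negative: (-4, -3), (-4, 1), (1, -3), (1, 1). Count: 4.

4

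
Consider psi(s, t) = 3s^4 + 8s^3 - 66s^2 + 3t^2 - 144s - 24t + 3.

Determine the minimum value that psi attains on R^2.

psi(s,t) separates as P(s) + Q(t) + 3, so its minimum is min P + min Q + 3.
P'(s) = 12(s - 3)(s + 1)(s + 4) vanishes at s ∈ {-4, -1, 3}; Q'(t) = 6(t - 4) vanishes at t ∈ {4}.
Local minima of P (where P''>0): P(-4)=-224, P(3)=-567. Local minima of Q: Q(4)=-48.
So the global minimum of psi is P(3) + Q(4) + 3 = -567 − 48 + 3 = -612, attained at (3, 4).

-612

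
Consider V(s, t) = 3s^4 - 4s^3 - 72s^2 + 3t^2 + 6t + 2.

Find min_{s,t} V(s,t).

V(s,t) separates as P(s) + Q(t) + 2, so its minimum is min P + min Q + 2.
P'(s) = 12s(s - 4)(s + 3) vanishes at s ∈ {-3, 0, 4}; Q'(t) = 6(t + 1) vanishes at t ∈ {-1}.
Local minima of P (where P''>0): P(-3)=-297, P(4)=-640. Local minima of Q: Q(-1)=-3.
So the global minimum of V is P(4) + Q(-1) + 2 = -640 − 3 + 2 = -641, attained at (4, -1).

-641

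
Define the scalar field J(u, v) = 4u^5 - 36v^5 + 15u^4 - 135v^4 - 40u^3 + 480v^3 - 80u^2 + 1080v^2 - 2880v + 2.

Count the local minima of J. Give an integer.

J separates as a function of u plus a function of v, so ∇J=0 decouples.
∂J/∂u = 20u(u - 2)(u + 1)(u + 4) = 0 at u ∈ {-4, -1, 0, 2}; ∂J/∂v = -180(v - 2)(v - 1)(v + 2)(v + 4) = 0 at v ∈ {-4, -2, 1, 2}.
The Hessian is diagonal: diag(J_uu, J_vv). Second derivatives: J_uu(-4)=-1440, J_uu(-1)=180, J_uu(0)=-160, J_uu(2)=720; J_vv(-4)=10800, J_vv(-2)=-4320, J_vv(1)=2700, J_vv(2)=-4320.
Local minima occur where both diagonal entries positive: (-1, -4), (-1, 1), (2, -4), (2, 1). Count: 4.

4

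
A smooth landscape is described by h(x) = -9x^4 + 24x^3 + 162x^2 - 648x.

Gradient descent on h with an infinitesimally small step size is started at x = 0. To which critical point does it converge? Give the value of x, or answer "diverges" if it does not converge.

2

h'(x) = -36(x - 3)(x - 2)(x + 3), so h'(0) = -648.
Gradient descent moves in the -h' direction, i.e. x is increasing.
The nearest critical point in that direction is x = 2, where h'' = 180 > 0 (a local minimum). The iterate converges there.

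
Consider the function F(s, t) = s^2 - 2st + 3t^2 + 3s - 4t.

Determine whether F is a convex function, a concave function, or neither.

F is quadratic, so its Hessian is the constant matrix H = [[2, -2], [-2, 6]].
det(H) = 8, tr(H) = 8.
det(H) > 0 and tr(H) > 0, so H is positive definite everywhere: convex.

convex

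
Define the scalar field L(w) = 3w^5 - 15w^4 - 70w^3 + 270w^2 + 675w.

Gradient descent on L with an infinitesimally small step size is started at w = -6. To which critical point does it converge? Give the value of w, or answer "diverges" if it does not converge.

L'(w) = 15(w - 5)(w - 3)(w + 1)(w + 3), so L'(-6) = 22275.
Gradient descent moves in the -L' direction, i.e. w is decreasing.
There is no critical point below w=-6, and L' keeps the same sign, so the iterate runs off to −∞.

diverges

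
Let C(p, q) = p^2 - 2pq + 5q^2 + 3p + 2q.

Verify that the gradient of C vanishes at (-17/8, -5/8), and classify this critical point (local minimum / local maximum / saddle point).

∇C = (2p - 2q + 3, -2p + 10q + 2); substituting (-17/8, -5/8) gives ∇C = (0, 0), so (-17/8, -5/8) is indeed a critical point.
The Hessian of C is constant: H = [[2, -2], [-2, 10]].
det(H) = 2·10 − (-2)² = 16.
det(H) > 0 and tr(H) = 12 > 0, so H is positive definite and the point is a local minimum.

local minimum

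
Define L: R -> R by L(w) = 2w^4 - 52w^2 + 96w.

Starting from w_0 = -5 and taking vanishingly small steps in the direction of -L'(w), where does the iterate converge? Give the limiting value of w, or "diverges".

L'(w) = 8(w - 3)(w - 1)(w + 4), so L'(-5) = -384.
Gradient descent moves in the -L' direction, i.e. w is increasing.
The nearest critical point in that direction is w = -4, where L'' = 280 > 0 (a local minimum). The iterate converges there.

-4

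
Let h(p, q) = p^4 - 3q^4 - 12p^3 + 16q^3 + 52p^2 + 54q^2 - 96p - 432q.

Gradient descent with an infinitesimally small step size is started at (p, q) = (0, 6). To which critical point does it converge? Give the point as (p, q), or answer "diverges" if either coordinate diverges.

h is separable, so gradient descent decouples: p follows -∂h/∂p, q follows -∂h/∂q.
∂h/∂p = 4(p - 4)(p - 3)(p - 2); at p=0 this is -96, so p increases.
∂h/∂q = -12(q - 4)(q - 3)(q + 3); at q=6 this is -648, so q increases.
The q-coordinate has no critical point in that direction and runs off to infinity.

diverges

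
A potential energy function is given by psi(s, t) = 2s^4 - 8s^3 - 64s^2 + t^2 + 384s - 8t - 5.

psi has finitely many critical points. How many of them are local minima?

2

psi separates as a function of s plus a function of t, so ∇psi=0 decouples.
∂psi/∂s = 8(s - 4)(s - 3)(s + 4) = 0 at s ∈ {-4, 3, 4}; ∂psi/∂t = 2(t - 4) = 0 at t ∈ {4}.
The Hessian is diagonal: diag(psi_ss, psi_tt). Second derivatives: psi_ss(-4)=448, psi_ss(3)=-56, psi_ss(4)=64; psi_tt(4)=2.
Local minima occur where both diagonal entries positive: (-4, 4), (4, 4). Count: 2.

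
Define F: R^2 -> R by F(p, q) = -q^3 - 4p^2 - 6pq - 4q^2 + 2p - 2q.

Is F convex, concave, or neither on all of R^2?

The term -q^3 is cubic, so the Hessian is not constant.
∂²F/∂q² = -6q - 8, which takes both signs as q varies (negative for sufficiently large q). A diagonal entry of the Hessian changing sign means the Hessian is neither positive- nor negative-semidefinite on all of R^2.

neither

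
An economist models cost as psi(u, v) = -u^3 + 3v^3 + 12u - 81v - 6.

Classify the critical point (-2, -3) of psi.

saddle point

The mixed partial ∂²psi/∂u∂v is 0, so the Hessian at any point is diag(psi_uu, psi_vv) = diag(-6u, 18v).
At (-2, -3): H = diag(12, -54).
The eigenvalues have opposite signs, so H is indefinite: a saddle point.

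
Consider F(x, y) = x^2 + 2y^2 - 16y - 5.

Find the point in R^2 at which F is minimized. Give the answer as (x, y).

F(x,y) separates as P(x) + Q(y) − 5, so its minimum is min P + min Q − 5.
P'(x) = 2x vanishes at x ∈ {0}; Q'(y) = 4y - 16 vanishes at y ∈ {4}.
Local minima of P (where P''>0): P(0)=0. Local minima of Q: Q(4)=-32.
So the global minimum of F is P(0) + Q(4) − 5 = 0 − 32 − 5 = -37, attained at (0, 4).

(0, 4)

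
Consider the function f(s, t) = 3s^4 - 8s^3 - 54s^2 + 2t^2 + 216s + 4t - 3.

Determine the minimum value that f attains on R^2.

f(s,t) separates as P(s) + Q(t) − 3, so its minimum is min P + min Q − 3.
P'(s) = 12(s - 3)(s - 2)(s + 3) vanishes at s ∈ {-3, 2, 3}; Q'(t) = 4(t + 1) vanishes at t ∈ {-1}.
Local minima of P (where P''>0): P(-3)=-675, P(3)=189. Local minima of Q: Q(-1)=-2.
So the global minimum of f is P(-3) + Q(-1) − 3 = -675 − 2 − 3 = -680, attained at (-3, -1).

-680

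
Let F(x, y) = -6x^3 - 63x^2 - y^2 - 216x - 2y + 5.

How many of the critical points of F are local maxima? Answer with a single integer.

F separates as a function of x plus a function of y, so ∇F=0 decouples.
∂F/∂x = -18(x + 3)(x + 4) = 0 at x ∈ {-4, -3}; ∂F/∂y = -2(y + 1) = 0 at y ∈ {-1}.
The Hessian is diagonal: diag(F_xx, F_yy). Second derivatives: F_xx(-4)=18, F_xx(-3)=-18; F_yy(-1)=-2.
Local maxima occur where both diagonal entries negative: (-3, -1). Count: 1.

1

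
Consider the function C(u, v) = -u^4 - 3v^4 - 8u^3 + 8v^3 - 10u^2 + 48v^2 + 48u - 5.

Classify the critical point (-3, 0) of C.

local minimum

The mixed partial ∂²C/∂u∂v is 0, so the Hessian at any point is diag(C_uu, C_vv) = diag(-4(3u^2 + 12u + 5), 12(-3v^2 + 4v + 8)).
At (-3, 0): H = diag(16, 96).
Both eigenvalues are positive, so H is positive definite: a local minimum.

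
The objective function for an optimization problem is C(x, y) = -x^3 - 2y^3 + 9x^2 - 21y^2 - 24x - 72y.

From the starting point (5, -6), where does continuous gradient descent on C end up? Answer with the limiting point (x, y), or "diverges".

diverges

C is separable, so gradient descent decouples: x follows -∂C/∂x, y follows -∂C/∂y.
∂C/∂x = -3(x - 4)(x - 2); at x=5 this is -9, so x increases.
∂C/∂y = -6(y + 3)(y + 4); at y=-6 this is -36, so y increases.
The x-coordinate has no critical point in that direction and runs off to infinity.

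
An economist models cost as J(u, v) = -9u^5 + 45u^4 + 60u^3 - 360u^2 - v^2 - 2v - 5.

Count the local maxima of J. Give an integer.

J separates as a function of u plus a function of v, so ∇J=0 decouples.
∂J/∂u = -45u(u - 4)(u - 2)(u + 2) = 0 at u ∈ {-2, 0, 2, 4}; ∂J/∂v = -2(v + 1) = 0 at v ∈ {-1}.
The Hessian is diagonal: diag(J_uu, J_vv). Second derivatives: J_uu(-2)=2160, J_uu(0)=-720, J_uu(2)=720, J_uu(4)=-2160; J_vv(-1)=-2.
Local maxima occur where both diagonal entries negative: (0, -1), (4, -1). Count: 2.

2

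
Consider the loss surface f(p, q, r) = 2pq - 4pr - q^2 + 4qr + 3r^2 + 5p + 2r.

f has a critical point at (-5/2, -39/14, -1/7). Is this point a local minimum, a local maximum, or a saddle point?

saddle point

The Hessian is constant: H = [[0, 2, -4], [2, -2, 4], [-4, 4, 6]].
Leading principal minors: Δ₁ = 0, Δ₂ = -4, Δ₃ = -56.
The minors fit neither the all-positive nor the alternating-sign pattern, so H is indefinite: a saddle point.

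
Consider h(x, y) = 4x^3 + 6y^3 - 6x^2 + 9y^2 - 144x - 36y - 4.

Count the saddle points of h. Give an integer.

h separates as a function of x plus a function of y, so ∇h=0 decouples.
∂h/∂x = 12(x - 4)(x + 3) = 0 at x ∈ {-3, 4}; ∂h/∂y = 18(y - 1)(y + 2) = 0 at y ∈ {-2, 1}.
The Hessian is diagonal: diag(h_xx, h_yy). Second derivatives: h_xx(-3)=-84, h_xx(4)=84; h_yy(-2)=-54, h_yy(1)=54.
Saddle points occur where the two diagonal entries have opposite signs: (-3, 1), (4, -2). Count: 2.

2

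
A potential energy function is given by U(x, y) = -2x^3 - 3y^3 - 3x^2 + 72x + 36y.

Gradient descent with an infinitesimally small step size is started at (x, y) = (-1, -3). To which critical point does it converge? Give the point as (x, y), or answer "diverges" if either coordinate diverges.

U is separable, so gradient descent decouples: x follows -∂U/∂x, y follows -∂U/∂y.
∂U/∂x = -6(x - 3)(x + 4); at x=-1 this is 72, so x decreases.
∂U/∂y = -9(y - 2)(y + 2); at y=-3 this is -45, so y increases.
x converges to its nearest critical value -4 (a local min of the x-part); y converges to -2. The iterate converges to (-4, -2).

(-4, -2)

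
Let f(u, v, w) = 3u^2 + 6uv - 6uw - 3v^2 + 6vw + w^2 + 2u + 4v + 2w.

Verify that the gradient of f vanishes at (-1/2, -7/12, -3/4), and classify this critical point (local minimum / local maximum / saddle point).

saddle point

∇f = (6u + 6v - 6w + 2, 6u - 6v + 6w + 4, -6u + 6v + 2w + 2); substituting (-1/2, -7/12, -3/4) gives ∇f = (0, 0, 0), so (-1/2, -7/12, -3/4) is indeed a critical point.
The Hessian is constant: H = [[6, 6, -6], [6, -6, 6], [-6, 6, 2]].
Leading principal minors: Δ₁ = 6, Δ₂ = -72, Δ₃ = -576.
The minors fit neither the all-positive nor the alternating-sign pattern, so H is indefinite: a saddle point.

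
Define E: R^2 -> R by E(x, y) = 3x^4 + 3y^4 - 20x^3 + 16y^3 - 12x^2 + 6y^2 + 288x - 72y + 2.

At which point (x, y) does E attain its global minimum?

(-2, 1)

E(x,y) separates as P(x) + Q(y) + 2, so its minimum is min P + min Q + 2.
P'(x) = 12(x - 4)(x - 3)(x + 2) vanishes at x ∈ {-2, 3, 4}; Q'(y) = 12(y - 1)(y + 2)(y + 3) vanishes at y ∈ {-3, -2, 1}.
Local minima of P (where P''>0): P(-2)=-416, P(4)=448. Local minima of Q: Q(-3)=81, Q(1)=-47.
So the global minimum of E is P(-2) + Q(1) + 2 = -416 − 47 + 2 = -461, attained at (-2, 1).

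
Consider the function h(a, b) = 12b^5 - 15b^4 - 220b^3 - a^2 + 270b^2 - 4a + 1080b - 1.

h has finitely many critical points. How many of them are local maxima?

h separates as a function of a plus a function of b, so ∇h=0 decouples.
∂h/∂a = -2(a + 2) = 0 at a ∈ {-2}; ∂h/∂b = 60(b - 3)(b - 2)(b + 1)(b + 3) = 0 at b ∈ {-3, -1, 2, 3}.
The Hessian is diagonal: diag(h_aa, h_bb). Second derivatives: h_aa(-2)=-2; h_bb(-3)=-3600, h_bb(-1)=1440, h_bb(2)=-900, h_bb(3)=1440.
Local maxima occur where both diagonal entries negative: (-2, -3), (-2, 2). Count: 2.

2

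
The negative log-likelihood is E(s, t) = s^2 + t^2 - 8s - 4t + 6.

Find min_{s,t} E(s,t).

-14

E(s,t) separates as P(s) + Q(t) + 6, so its minimum is min P + min Q + 6.
P'(s) = 2s - 8 vanishes at s ∈ {4}; Q'(t) = 2(t - 2) vanishes at t ∈ {2}.
Local minima of P (where P''>0): P(4)=-16. Local minima of Q: Q(2)=-4.
So the global minimum of E is P(4) + Q(2) + 6 = -16 − 4 + 6 = -14, attained at (4, 2).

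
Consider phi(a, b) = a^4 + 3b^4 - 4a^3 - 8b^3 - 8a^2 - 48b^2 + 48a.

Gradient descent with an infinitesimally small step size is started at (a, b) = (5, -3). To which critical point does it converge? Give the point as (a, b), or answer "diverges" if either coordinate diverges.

(3, -2)

phi is separable, so gradient descent decouples: a follows -∂phi/∂a, b follows -∂phi/∂b.
∂phi/∂a = 4(a - 3)(a - 2)(a + 2); at a=5 this is 168, so a decreases.
∂phi/∂b = 12b(b - 4)(b + 2); at b=-3 this is -252, so b increases.
a converges to its nearest critical value 3 (a local min of the a-part); b converges to -2. The iterate converges to (3, -2).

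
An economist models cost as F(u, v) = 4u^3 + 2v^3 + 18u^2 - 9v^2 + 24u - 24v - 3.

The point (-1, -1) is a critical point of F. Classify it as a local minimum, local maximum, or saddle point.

The mixed partial ∂²F/∂u∂v is 0, so the Hessian at any point is diag(F_uu, F_vv) = diag(12(2u + 3), 6(2v - 3)).
At (-1, -1): H = diag(12, -30).
The eigenvalues have opposite signs, so H is indefinite: a saddle point.

saddle point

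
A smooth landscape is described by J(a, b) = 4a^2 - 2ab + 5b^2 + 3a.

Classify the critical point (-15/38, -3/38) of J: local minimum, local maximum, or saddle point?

local minimum

The Hessian of J is constant: H = [[8, -2], [-2, 10]].
det(H) = 8·10 − (-2)² = 76.
det(H) > 0 and tr(H) = 18 > 0, so H is positive definite and the point is a local minimum.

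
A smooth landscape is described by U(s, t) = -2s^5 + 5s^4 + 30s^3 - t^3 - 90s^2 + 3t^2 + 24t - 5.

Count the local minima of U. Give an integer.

2

U separates as a function of s plus a function of t, so ∇U=0 decouples.
∂U/∂s = -10s(s - 3)(s - 2)(s + 3) = 0 at s ∈ {-3, 0, 2, 3}; ∂U/∂t = -3(t - 4)(t + 2) = 0 at t ∈ {-2, 4}.
The Hessian is diagonal: diag(U_ss, U_tt). Second derivatives: U_ss(-3)=900, U_ss(0)=-180, U_ss(2)=100, U_ss(3)=-180; U_tt(-2)=18, U_tt(4)=-18.
Local minima occur where both diagonal entries positive: (-3, -2), (2, -2). Count: 2.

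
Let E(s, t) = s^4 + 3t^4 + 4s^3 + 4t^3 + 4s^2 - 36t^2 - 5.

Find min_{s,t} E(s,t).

-194

E(s,t) separates as P(s) + Q(t) − 5, so its minimum is min P + min Q − 5.
P'(s) = 4s(s + 1)(s + 2) vanishes at s ∈ {-2, -1, 0}; Q'(t) = 12t(t - 2)(t + 3) vanishes at t ∈ {-3, 0, 2}.
Local minima of P (where P''>0): P(-2)=0, P(0)=0. Local minima of Q: Q(-3)=-189, Q(2)=-64.
So the global minimum of E is P(-2) + Q(-3) − 5 = 0 − 189 − 5 = -194, attained at (-2, -3).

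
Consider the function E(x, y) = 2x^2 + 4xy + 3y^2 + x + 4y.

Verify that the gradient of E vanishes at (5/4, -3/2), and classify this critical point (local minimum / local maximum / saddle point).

local minimum

∇E = (4x + 4y + 1, 4x + 6y + 4); substituting (5/4, -3/2) gives ∇E = (0, 0), so (5/4, -3/2) is indeed a critical point.
The Hessian of E is constant: H = [[4, 4], [4, 6]].
det(H) = 4·6 − 4² = 8.
det(H) > 0 and tr(H) = 10 > 0, so H is positive definite and the point is a local minimum.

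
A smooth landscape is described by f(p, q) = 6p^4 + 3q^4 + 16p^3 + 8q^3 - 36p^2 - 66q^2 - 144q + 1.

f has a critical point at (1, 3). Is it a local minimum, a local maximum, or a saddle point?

The mixed partial ∂²f/∂p∂q is 0, so the Hessian at any point is diag(f_pp, f_qq) = diag(24(3p^2 + 4p - 3), 12(3q^2 + 4q - 11)).
At (1, 3): H = diag(96, 336).
Both eigenvalues are positive, so H is positive definite: a local minimum.

local minimum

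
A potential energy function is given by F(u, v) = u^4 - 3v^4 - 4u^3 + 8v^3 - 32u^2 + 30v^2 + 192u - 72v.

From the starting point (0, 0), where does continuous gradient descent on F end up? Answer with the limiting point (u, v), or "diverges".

F is separable, so gradient descent decouples: u follows -∂F/∂u, v follows -∂F/∂v.
∂F/∂u = 4(u - 4)(u - 3)(u + 4); at u=0 this is 192, so u decreases.
∂F/∂v = -12(v - 3)(v - 1)(v + 2); at v=0 this is -72, so v increases.
u converges to its nearest critical value -4 (a local min of the u-part); v converges to 1. The iterate converges to (-4, 1).

(-4, 1)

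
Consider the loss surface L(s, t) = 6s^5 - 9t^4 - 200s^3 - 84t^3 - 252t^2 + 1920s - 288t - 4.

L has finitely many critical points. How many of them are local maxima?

4

L separates as a function of s plus a function of t, so ∇L=0 decouples.
∂L/∂s = 30(s - 4)(s - 2)(s + 2)(s + 4) = 0 at s ∈ {-4, -2, 2, 4}; ∂L/∂t = -36(t + 1)(t + 2)(t + 4) = 0 at t ∈ {-4, -2, -1}.
The Hessian is diagonal: diag(L_ss, L_tt). Second derivatives: L_ss(-4)=-2880, L_ss(-2)=1440, L_ss(2)=-1440, L_ss(4)=2880; L_tt(-4)=-216, L_tt(-2)=72, L_tt(-1)=-108.
Local maxima occur where both diagonal entries negative: (-4, -4), (-4, -1), (2, -4), (2, -1). Count: 4.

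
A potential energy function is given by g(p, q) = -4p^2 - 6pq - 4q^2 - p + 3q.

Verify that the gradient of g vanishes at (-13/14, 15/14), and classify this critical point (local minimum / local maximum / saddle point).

∇g = (-8p - 6q - 1, -6p - 8q + 3); substituting (-13/14, 15/14) gives ∇g = (0, 0), so (-13/14, 15/14) is indeed a critical point.
The Hessian of g is constant: H = [[-8, -6], [-6, -8]].
det(H) = (-8)·(-8) − (-6)² = 28.
det(H) > 0 and tr(H) = -16 < 0, so H is negative definite and the point is a local maximum.

local maximum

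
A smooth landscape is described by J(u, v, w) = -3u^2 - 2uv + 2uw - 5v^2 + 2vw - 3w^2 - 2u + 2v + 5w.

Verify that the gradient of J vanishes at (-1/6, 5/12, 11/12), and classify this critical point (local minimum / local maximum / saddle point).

local maximum

∇J = (-6u - 2v + 2w - 2, -2u - 10v + 2w + 2, 2u + 2v - 6w + 5); substituting (-1/6, 5/12, 11/12) gives ∇J = (0, 0, 0), so (-1/6, 5/12, 11/12) is indeed a critical point.
The Hessian is constant: H = [[-6, -2, 2], [-2, -10, 2], [2, 2, -6]].
Leading principal minors: Δ₁ = -6, Δ₂ = 56, Δ₃ = -288.
The minors alternate sign starting negative (−, +, −), so H is negative definite: a local maximum.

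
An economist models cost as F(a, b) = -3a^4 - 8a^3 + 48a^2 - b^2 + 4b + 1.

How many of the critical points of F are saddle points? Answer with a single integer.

F separates as a function of a plus a function of b, so ∇F=0 decouples.
∂F/∂a = -12a(a - 2)(a + 4) = 0 at a ∈ {-4, 0, 2}; ∂F/∂b = -2(b - 2) = 0 at b ∈ {2}.
The Hessian is diagonal: diag(F_aa, F_bb). Second derivatives: F_aa(-4)=-288, F_aa(0)=96, F_aa(2)=-144; F_bb(2)=-2.
Saddle points occur where the two diagonal entries have opposite signs: (0, 2). Count: 1.

1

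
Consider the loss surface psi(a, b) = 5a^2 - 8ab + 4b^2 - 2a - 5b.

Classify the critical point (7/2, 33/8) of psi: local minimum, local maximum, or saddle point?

The Hessian of psi is constant: H = [[10, -8], [-8, 8]].
det(H) = 10·8 − (-8)² = 16.
det(H) > 0 and tr(H) = 18 > 0, so H is positive definite and the point is a local minimum.

local minimum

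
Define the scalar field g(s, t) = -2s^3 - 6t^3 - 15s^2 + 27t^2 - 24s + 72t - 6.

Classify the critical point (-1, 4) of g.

local maximum

The mixed partial ∂²g/∂s∂t is 0, so the Hessian at any point is diag(g_ss, g_tt) = diag(-6(2s + 5), 18(-2t + 3)).
At (-1, 4): H = diag(-18, -90).
Both eigenvalues are negative, so H is negative definite: a local maximum.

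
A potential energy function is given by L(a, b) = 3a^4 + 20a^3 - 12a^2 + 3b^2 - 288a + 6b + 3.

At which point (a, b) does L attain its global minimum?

L(a,b) separates as P(a) + Q(b) + 3, so its minimum is min P + min Q + 3.
P'(a) = 12(a - 2)(a + 3)(a + 4) vanishes at a ∈ {-4, -3, 2}; Q'(b) = 6b + 6 vanishes at b ∈ {-1}.
Local minima of P (where P''>0): P(-4)=448, P(2)=-416. Local minima of Q: Q(-1)=-3.
So the global minimum of L is P(2) + Q(-1) + 3 = -416 − 3 + 3 = -416, attained at (2, -1).

(2, -1)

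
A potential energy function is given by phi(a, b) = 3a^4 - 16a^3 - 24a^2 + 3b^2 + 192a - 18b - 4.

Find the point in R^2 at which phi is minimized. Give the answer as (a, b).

phi(a,b) separates as P(a) + Q(b) − 4, so its minimum is min P + min Q − 4.
P'(a) = 12(a - 4)(a - 2)(a + 2) vanishes at a ∈ {-2, 2, 4}; Q'(b) = 6b - 18 vanishes at b ∈ {3}.
Local minima of P (where P''>0): P(-2)=-304, P(4)=128. Local minima of Q: Q(3)=-27.
So the global minimum of phi is P(-2) + Q(3) − 4 = -304 − 27 − 4 = -335, attained at (-2, 3).

(-2, 3)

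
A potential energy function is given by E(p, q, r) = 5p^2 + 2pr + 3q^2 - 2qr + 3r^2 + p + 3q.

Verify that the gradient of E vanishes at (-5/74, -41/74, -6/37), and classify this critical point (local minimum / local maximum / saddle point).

local minimum

∇E = (10p + 2r + 1, 6q - 2r + 3, 2p - 2q + 6r); substituting (-5/74, -41/74, -6/37) gives ∇E = (0, 0, 0), so (-5/74, -41/74, -6/37) is indeed a critical point.
The Hessian is constant: H = [[10, 0, 2], [0, 6, -2], [2, -2, 6]].
Leading principal minors: Δ₁ = 10, Δ₂ = 60, Δ₃ = 296.
All leading minors are positive, so H is positive definite: a local minimum.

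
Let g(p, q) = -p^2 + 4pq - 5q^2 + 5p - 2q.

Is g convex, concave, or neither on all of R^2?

concave

g is quadratic, so its Hessian is the constant matrix H = [[-2, 4], [4, -10]].
det(H) = 4, tr(H) = -12.
det(H) > 0 and tr(H) < 0, so H is negative definite everywhere: concave.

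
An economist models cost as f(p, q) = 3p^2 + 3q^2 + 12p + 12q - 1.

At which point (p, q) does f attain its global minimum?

f(p,q) separates as A(p) + B(q) − 1, so its minimum is min A + min B − 1.
A'(p) = 6p + 12 vanishes at p ∈ {-2}; B'(q) = 6q + 12 vanishes at q ∈ {-2}.
Local minima of A (where A''>0): A(-2)=-12. Local minima of B: B(-2)=-12.
So the global minimum of f is A(-2) + B(-2) − 1 = -12 − 12 − 1 = -25, attained at (-2, -2).

(-2, -2)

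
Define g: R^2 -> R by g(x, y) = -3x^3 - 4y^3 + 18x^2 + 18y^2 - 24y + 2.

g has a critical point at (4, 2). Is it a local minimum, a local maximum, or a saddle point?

local maximum

The mixed partial ∂²g/∂x∂y is 0, so the Hessian at any point is diag(g_xx, g_yy) = diag(18(-x + 2), 12(-2y + 3)).
At (4, 2): H = diag(-36, -12).
Both eigenvalues are negative, so H is negative definite: a local maximum.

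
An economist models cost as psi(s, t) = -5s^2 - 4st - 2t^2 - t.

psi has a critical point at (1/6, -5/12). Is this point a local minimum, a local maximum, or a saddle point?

local maximum

The Hessian of psi is constant: H = [[-10, -4], [-4, -4]].
det(H) = (-10)·(-4) − (-4)² = 24.
det(H) > 0 and tr(H) = -14 < 0, so H is negative definite and the point is a local maximum.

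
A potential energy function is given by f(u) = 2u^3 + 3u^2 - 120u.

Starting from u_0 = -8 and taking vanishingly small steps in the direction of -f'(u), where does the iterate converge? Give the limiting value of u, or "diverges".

diverges

f'(u) = 6(u - 4)(u + 5), so f'(-8) = 216.
Gradient descent moves in the -f' direction, i.e. u is decreasing.
There is no critical point below u=-8, and f' keeps the same sign, so the iterate runs off to −∞.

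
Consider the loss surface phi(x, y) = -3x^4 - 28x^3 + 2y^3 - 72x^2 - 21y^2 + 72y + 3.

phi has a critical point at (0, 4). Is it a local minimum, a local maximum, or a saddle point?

The mixed partial ∂²phi/∂x∂y is 0, so the Hessian at any point is diag(phi_xx, phi_yy) = diag(-12(3x^2 + 14x + 12), 6(2y - 7)).
At (0, 4): H = diag(-144, 6).
The eigenvalues have opposite signs, so H is indefinite: a saddle point.

saddle point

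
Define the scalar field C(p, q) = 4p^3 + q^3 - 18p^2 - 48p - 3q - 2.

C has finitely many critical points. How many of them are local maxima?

C separates as a function of p plus a function of q, so ∇C=0 decouples.
∂C/∂p = 12(p - 4)(p + 1) = 0 at p ∈ {-1, 4}; ∂C/∂q = 3(q - 1)(q + 1) = 0 at q ∈ {-1, 1}.
The Hessian is diagonal: diag(C_pp, C_qq). Second derivatives: C_pp(-1)=-60, C_pp(4)=60; C_qq(-1)=-6, C_qq(1)=6.
Local maxima occur where both diagonal entries negative: (-1, -1). Count: 1.

1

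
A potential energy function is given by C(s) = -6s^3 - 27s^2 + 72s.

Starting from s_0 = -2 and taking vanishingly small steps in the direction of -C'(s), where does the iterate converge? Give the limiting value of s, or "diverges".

C'(s) = -18(s - 1)(s + 4), so C'(-2) = 108.
Gradient descent moves in the -C' direction, i.e. s is decreasing.
The nearest critical point in that direction is s = -4, where C'' = 90 > 0 (a local minimum). The iterate converges there.

-4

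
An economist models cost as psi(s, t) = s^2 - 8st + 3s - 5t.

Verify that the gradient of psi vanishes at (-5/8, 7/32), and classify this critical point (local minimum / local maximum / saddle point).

∇psi = (2s - 8t + 3, -8s - 5); substituting (-5/8, 7/32) gives ∇psi = (0, 0), so (-5/8, 7/32) is indeed a critical point.
The Hessian of psi is constant: H = [[2, -8], [-8, 0]].
det(H) = 2·0 − (-8)² = -64.
Since det(H) < 0, H is indefinite and the critical point is a saddle point.

saddle point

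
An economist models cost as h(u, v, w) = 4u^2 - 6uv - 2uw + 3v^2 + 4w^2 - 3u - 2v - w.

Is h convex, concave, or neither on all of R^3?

convex

h is quadratic, so its Hessian is the constant matrix H = [[8, -6, -2], [-6, 6, 0], [-2, 0, 8]].
Leading principal minors: 8, 12, 72.
All positive ⇒ H ≻ 0 ⇒ convex.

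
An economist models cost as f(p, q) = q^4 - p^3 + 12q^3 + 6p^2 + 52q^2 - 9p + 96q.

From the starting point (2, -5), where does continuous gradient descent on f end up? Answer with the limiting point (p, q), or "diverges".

(1, -4)

f is separable, so gradient descent decouples: p follows -∂f/∂p, q follows -∂f/∂q.
∂f/∂p = -3(p - 3)(p - 1); at p=2 this is 3, so p decreases.
∂f/∂q = 4(q + 2)(q + 3)(q + 4); at q=-5 this is -24, so q increases.
p converges to its nearest critical value 1 (a local min of the p-part); q converges to -4. The iterate converges to (1, -4).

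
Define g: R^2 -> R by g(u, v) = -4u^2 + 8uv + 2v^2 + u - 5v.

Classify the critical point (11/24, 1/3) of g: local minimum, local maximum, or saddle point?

The Hessian of g is constant: H = [[-8, 8], [8, 4]].
det(H) = (-8)·4 − 8² = -96.
Since det(H) < 0, H is indefinite and the critical point is a saddle point.

saddle point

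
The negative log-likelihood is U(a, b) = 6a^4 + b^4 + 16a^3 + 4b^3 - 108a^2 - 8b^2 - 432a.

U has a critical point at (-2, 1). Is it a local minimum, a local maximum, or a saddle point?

saddle point

The mixed partial ∂²U/∂a∂b is 0, so the Hessian at any point is diag(U_aa, U_bb) = diag(24(3a^2 + 4a - 9), 4(3b^2 + 6b - 4)).
At (-2, 1): H = diag(-120, 20).
The eigenvalues have opposite signs, so H is indefinite: a saddle point.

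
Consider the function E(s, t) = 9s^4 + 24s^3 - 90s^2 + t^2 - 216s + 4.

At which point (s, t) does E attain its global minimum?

(2, 0)

E(s,t) separates as P(s) + Q(t) + 4, so its minimum is min P + min Q + 4.
P'(s) = 36(s - 2)(s + 1)(s + 3) vanishes at s ∈ {-3, -1, 2}; Q'(t) = 2t vanishes at t ∈ {0}.
Local minima of P (where P''>0): P(-3)=-81, P(2)=-456. Local minima of Q: Q(0)=0.
So the global minimum of E is P(2) + Q(0) + 4 = -456 + 0 + 4 = -452, attained at (2, 0).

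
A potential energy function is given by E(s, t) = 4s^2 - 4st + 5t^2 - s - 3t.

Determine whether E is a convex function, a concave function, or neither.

convex

E is quadratic, so its Hessian is the constant matrix H = [[8, -4], [-4, 10]].
det(H) = 64, tr(H) = 18.
det(H) > 0 and tr(H) > 0, so H is positive definite everywhere: convex.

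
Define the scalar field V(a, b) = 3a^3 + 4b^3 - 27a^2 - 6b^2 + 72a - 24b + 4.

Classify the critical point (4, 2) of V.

The mixed partial ∂²V/∂a∂b is 0, so the Hessian at any point is diag(V_aa, V_bb) = diag(18(a - 3), 12(2b - 1)).
At (4, 2): H = diag(18, 36).
Both eigenvalues are positive, so H is positive definite: a local minimum.

local minimum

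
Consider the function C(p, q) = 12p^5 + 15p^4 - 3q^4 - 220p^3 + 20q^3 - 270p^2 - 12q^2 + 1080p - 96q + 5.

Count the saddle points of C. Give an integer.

C separates as a function of p plus a function of q, so ∇C=0 decouples.
∂C/∂p = 60(p - 3)(p - 1)(p + 2)(p + 3) = 0 at p ∈ {-3, -2, 1, 3}; ∂C/∂q = -12(q - 4)(q - 2)(q + 1) = 0 at q ∈ {-1, 2, 4}.
The Hessian is diagonal: diag(C_pp, C_qq). Second derivatives: C_pp(-3)=-1440, C_pp(-2)=900, C_pp(1)=-1440, C_pp(3)=3600; C_qq(-1)=-180, C_qq(2)=72, C_qq(4)=-120.
Saddle points occur where the two diagonal entries have opposite signs: (-3, 2), (-2, -1), (-2, 4), (1, 2), (3, -1), (3, 4). Count: 6.

6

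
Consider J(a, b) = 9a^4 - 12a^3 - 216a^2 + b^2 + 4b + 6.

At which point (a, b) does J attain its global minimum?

(4, -2)

J(a,b) separates as P(a) + Q(b) + 6, so its minimum is min P + min Q + 6.
P'(a) = 36a(a - 4)(a + 3) vanishes at a ∈ {-3, 0, 4}; Q'(b) = 2b + 4 vanishes at b ∈ {-2}.
Local minima of P (where P''>0): P(-3)=-891, P(4)=-1920. Local minima of Q: Q(-2)=-4.
So the global minimum of J is P(4) + Q(-2) + 6 = -1920 − 4 + 6 = -1918, attained at (4, -2).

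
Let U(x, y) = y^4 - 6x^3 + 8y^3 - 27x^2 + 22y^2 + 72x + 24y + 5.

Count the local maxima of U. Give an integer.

U separates as a function of x plus a function of y, so ∇U=0 decouples.
∂U/∂x = -18(x - 1)(x + 4) = 0 at x ∈ {-4, 1}; ∂U/∂y = 4(y + 1)(y + 2)(y + 3) = 0 at y ∈ {-3, -2, -1}.
The Hessian is diagonal: diag(U_xx, U_yy). Second derivatives: U_xx(-4)=90, U_xx(1)=-90; U_yy(-3)=8, U_yy(-2)=-4, U_yy(-1)=8.
Local maxima occur where both diagonal entries negative: (1, -2). Count: 1.

1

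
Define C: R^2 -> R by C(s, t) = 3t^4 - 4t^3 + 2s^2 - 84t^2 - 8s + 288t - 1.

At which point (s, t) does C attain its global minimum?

(2, -4)

C(s,t) separates as P(s) + Q(t) − 1, so its minimum is min P + min Q − 1.
P'(s) = 4s - 8 vanishes at s ∈ {2}; Q'(t) = 12(t - 3)(t - 2)(t + 4) vanishes at t ∈ {-4, 2, 3}.
Local minima of P (where P''>0): P(2)=-8. Local minima of Q: Q(-4)=-1472, Q(3)=243.
So the global minimum of C is P(2) + Q(-4) − 1 = -8 − 1472 − 1 = -1481, attained at (2, -4).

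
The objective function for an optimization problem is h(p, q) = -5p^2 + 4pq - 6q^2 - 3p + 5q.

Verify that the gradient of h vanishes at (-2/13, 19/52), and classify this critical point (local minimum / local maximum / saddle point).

∇h = (-10p + 4q - 3, 4p - 12q + 5); substituting (-2/13, 19/52) gives ∇h = (0, 0), so (-2/13, 19/52) is indeed a critical point.
The Hessian of h is constant: H = [[-10, 4], [4, -12]].
det(H) = (-10)·(-12) − 4² = 104.
det(H) > 0 and tr(H) = -22 < 0, so H is negative definite and the point is a local maximum.

local maximum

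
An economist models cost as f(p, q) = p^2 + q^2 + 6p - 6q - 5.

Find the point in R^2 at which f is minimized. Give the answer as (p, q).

f(p,q) separates as A(p) + B(q) − 5, so its minimum is min A + min B − 5.
A'(p) = 2p + 6 vanishes at p ∈ {-3}; B'(q) = 2q - 6 vanishes at q ∈ {3}.
Local minima of A (where A''>0): A(-3)=-9. Local minima of B: B(3)=-9.
So the global minimum of f is A(-3) + B(3) − 5 = -9 − 9 − 5 = -23, attained at (-3, 3).

(-3, 3)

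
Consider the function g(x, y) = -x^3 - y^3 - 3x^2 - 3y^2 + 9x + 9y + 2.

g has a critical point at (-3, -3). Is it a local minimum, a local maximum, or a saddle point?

The mixed partial ∂²g/∂x∂y is 0, so the Hessian at any point is diag(g_xx, g_yy) = diag(-6(x + 1), -6(y + 1)).
At (-3, -3): H = diag(12, 12).
Both eigenvalues are positive, so H is positive definite: a local minimum.

local minimum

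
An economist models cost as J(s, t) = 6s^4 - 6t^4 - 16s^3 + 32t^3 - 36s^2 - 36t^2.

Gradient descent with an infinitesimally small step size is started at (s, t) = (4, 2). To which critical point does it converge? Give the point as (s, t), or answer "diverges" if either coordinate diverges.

(3, 1)

J is separable, so gradient descent decouples: s follows -∂J/∂s, t follows -∂J/∂t.
∂J/∂s = 24s(s - 3)(s + 1); at s=4 this is 480, so s decreases.
∂J/∂t = -24t(t - 3)(t - 1); at t=2 this is 48, so t decreases.
s converges to its nearest critical value 3 (a local min of the s-part); t converges to 1. The iterate converges to (3, 1).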